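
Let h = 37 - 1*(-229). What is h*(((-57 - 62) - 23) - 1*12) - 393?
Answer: -41357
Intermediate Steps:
h = 266 (h = 37 + 229 = 266)
h*(((-57 - 62) - 23) - 1*12) - 393 = 266*(((-57 - 62) - 23) - 1*12) - 393 = 266*((-119 - 23) - 12) - 393 = 266*(-142 - 12) - 393 = 266*(-154) - 393 = -40964 - 393 = -41357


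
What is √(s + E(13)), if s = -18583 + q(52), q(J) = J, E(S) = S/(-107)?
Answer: I*√212162810/107 ≈ 136.13*I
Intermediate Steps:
E(S) = -S/107 (E(S) = S*(-1/107) = -S/107)
s = -18531 (s = -18583 + 52 = -18531)
√(s + E(13)) = √(-18531 - 1/107*13) = √(-18531 - 13/107) = √(-1982830/107) = I*√212162810/107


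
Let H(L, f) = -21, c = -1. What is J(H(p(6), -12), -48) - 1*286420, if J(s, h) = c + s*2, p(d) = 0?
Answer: -286463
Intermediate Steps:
J(s, h) = -1 + 2*s (J(s, h) = -1 + s*2 = -1 + 2*s)
J(H(p(6), -12), -48) - 1*286420 = (-1 + 2*(-21)) - 1*286420 = (-1 - 42) - 286420 = -43 - 286420 = -286463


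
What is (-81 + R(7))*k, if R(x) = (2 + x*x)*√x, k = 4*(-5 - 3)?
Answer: 2592 - 1632*√7 ≈ -1725.9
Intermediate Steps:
k = -32 (k = 4*(-8) = -32)
R(x) = √x*(2 + x²) (R(x) = (2 + x²)*√x = √x*(2 + x²))
(-81 + R(7))*k = (-81 + √7*(2 + 7²))*(-32) = (-81 + √7*(2 + 49))*(-32) = (-81 + √7*51)*(-32) = (-81 + 51*√7)*(-32) = 2592 - 1632*√7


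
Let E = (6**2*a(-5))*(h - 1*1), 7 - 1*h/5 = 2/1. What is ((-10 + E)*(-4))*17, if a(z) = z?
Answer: 294440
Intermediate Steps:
h = 25 (h = 35 - 10/1 = 35 - 10 = 25)
E = -4320 (E = (6**2*(-5))*(25 - 1*1) = (36*(-5))*(25 - 1) = -180*24 = -4320)
((-10 + E)*(-4))*17 = ((-10 - 4320)*(-4))*17 = -4330*(-4)*17 = 17320*17 = 294440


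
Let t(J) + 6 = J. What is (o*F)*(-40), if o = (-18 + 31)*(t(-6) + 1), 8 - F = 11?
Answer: -17160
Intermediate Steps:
F = -3 (F = 8 - 1*11 = 8 - 11 = -3)
t(J) = -6 + J
o = -143 (o = (-18 + 31)*((-6 - 6) + 1) = 13*(-12 + 1) = 13*(-11) = -143)
(o*F)*(-40) = -143*(-3)*(-40) = 429*(-40) = -17160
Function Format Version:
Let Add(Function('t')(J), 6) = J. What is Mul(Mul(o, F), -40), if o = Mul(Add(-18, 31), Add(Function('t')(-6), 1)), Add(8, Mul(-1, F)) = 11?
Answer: -17160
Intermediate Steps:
F = -3 (F = Add(8, Mul(-1, 11)) = Add(8, -11) = -3)
Function('t')(J) = Add(-6, J)
o = -143 (o = Mul(Add(-18, 31), Add(Add(-6, -6), 1)) = Mul(13, Add(-12, 1)) = Mul(13, -11) = -143)
Mul(Mul(o, F), -40) = Mul(Mul(-143, -3), -40) = Mul(429, -40) = -17160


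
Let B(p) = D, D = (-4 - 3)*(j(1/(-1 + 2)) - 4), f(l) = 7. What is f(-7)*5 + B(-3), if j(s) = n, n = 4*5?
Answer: -77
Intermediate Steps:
n = 20
j(s) = 20
D = -112 (D = (-4 - 3)*(20 - 4) = -7*16 = -112)
B(p) = -112
f(-7)*5 + B(-3) = 7*5 - 112 = 35 - 112 = -77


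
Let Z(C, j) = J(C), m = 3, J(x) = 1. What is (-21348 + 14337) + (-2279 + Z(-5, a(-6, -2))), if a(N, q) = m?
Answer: -9289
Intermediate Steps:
a(N, q) = 3
Z(C, j) = 1
(-21348 + 14337) + (-2279 + Z(-5, a(-6, -2))) = (-21348 + 14337) + (-2279 + 1) = -7011 - 2278 = -9289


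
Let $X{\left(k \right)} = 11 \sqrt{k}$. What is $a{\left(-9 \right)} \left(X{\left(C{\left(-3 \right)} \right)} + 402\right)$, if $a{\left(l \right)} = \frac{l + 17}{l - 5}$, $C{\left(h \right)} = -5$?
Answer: $- \frac{1608}{7} - \frac{44 i \sqrt{5}}{7} \approx -229.71 - 14.055 i$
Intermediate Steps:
$a{\left(l \right)} = \frac{17 + l}{-5 + l}$
$a{\left(-9 \right)} \left(X{\left(C{\left(-3 \right)} \right)} + 402\right) = \frac{17 - 9}{-5 - 9} \left(11 \sqrt{-5} + 402\right) = \frac{1}{-14} \cdot 8 \left(11 i \sqrt{5} + 402\right) = \left(- \frac{1}{14}\right) 8 \left(11 i \sqrt{5} + 402\right) = - \frac{4 \left(402 + 11 i \sqrt{5}\right)}{7} = - \frac{1608}{7} - \frac{44 i \sqrt{5}}{7}$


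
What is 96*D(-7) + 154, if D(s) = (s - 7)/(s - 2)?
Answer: 910/3 ≈ 303.33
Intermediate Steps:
D(s) = (-7 + s)/(-2 + s)
96*D(-7) + 154 = 96*((-7 - 7)/(-2 - 7)) + 154 = 96*(-14/(-9)) + 154 = 96*(-1/9*(-14)) + 154 = 96*(14/9) + 154 = 448/3 + 154 = 910/3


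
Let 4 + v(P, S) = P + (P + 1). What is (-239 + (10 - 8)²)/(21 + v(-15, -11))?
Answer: 235/12 ≈ 19.583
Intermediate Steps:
v(P, S) = -3 + 2*P (v(P, S) = -4 + (P + (P + 1)) = -4 + (P + (1 + P)) = -4 + (1 + 2*P) = -3 + 2*P)
(-239 + (10 - 8)²)/(21 + v(-15, -11)) = (-239 + (10 - 8)²)/(21 + (-3 + 2*(-15))) = (-239 + 2²)/(21 + (-3 - 30)) = (-239 + 4)/(21 - 33) = -235/(-12) = -235*(-1/12) = 235/12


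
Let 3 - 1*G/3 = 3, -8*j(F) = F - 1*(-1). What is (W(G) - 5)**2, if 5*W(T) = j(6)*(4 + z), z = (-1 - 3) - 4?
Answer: 1849/100 ≈ 18.490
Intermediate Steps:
j(F) = -1/8 - F/8 (j(F) = -(F - 1*(-1))/8 = -(F + 1)/8 = -(1 + F)/8 = -1/8 - F/8)
G = 0 (G = 9 - 3*3 = 9 - 9 = 0)
z = -8 (z = -4 - 4 = -8)
W(T) = 7/10 (W(T) = ((-1/8 - 1/8*6)*(4 - 8))/5 = ((-1/8 - 3/4)*(-4))/5 = (-7/8*(-4))/5 = (1/5)*(7/2) = 7/10)
(W(G) - 5)**2 = (7/10 - 5)**2 = (-43/10)**2 = 1849/100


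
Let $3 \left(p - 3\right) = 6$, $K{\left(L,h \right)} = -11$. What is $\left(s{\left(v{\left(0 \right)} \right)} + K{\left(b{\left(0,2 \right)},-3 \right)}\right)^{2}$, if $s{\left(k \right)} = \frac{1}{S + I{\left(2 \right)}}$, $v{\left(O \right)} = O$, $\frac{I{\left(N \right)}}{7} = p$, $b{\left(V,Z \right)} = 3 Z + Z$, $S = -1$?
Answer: $\frac{139129}{1156} \approx 120.35$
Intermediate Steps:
$b{\left(V,Z \right)} = 4 Z$
$p = 5$ ($p = 3 + \frac{1}{3} \cdot 6 = 3 + 2 = 5$)
$I{\left(N \right)} = 35$ ($I{\left(N \right)} = 7 \cdot 5 = 35$)
$s{\left(k \right)} = \frac{1}{34}$ ($s{\left(k \right)} = \frac{1}{-1 + 35} = \frac{1}{34}$)
$\left(s{\left(v{\left(0 \right)} \right)} + K{\left(b{\left(0,2 \right)},-3 \right)}\right)^{2} = \left(\frac{1}{34} - 11\right)^{2} = \left(- \frac{373}{34}\right)^{2} = \frac{139129}{1156}$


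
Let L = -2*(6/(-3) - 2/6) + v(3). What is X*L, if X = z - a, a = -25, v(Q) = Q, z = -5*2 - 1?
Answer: 322/3 ≈ 107.33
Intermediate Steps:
z = -11 (z = -10 - 1 = -11)
X = 14 (X = -11 - 1*(-25) = -11 + 25 = 14)
L = 23/3 (L = -2*(6/(-3) - 2/6) + 3 = -2*(6*(-1/3) - 2*1/6) + 3 = -2*(-2 - 1/3) + 3 = -2*(-7/3) + 3 = 14/3 + 3 = 23/3 ≈ 7.6667)
X*L = 14*(23/3) = 322/3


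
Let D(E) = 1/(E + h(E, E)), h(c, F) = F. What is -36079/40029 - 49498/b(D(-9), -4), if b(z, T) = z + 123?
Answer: -35744240783/88584177 ≈ -403.51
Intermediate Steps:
D(E) = 1/(2*E) (D(E) = 1/(E + E) = 1/(2*E))
b(z, T) = 123 + z
-36079/40029 - 49498/b(D(-9), -4) = -36079/40029 - 49498/(123 + (½)/(-9)) = -36079*1/40029 - 49498/(123 + (½)*(-⅑)) = -36079/40029 - 49498/(123 - 1/18) = -36079/40029 - 49498/2213/18 = -36079/40029 - 49498*18/2213 = -36079/40029 - 890964/2213 = -35744240783/88584177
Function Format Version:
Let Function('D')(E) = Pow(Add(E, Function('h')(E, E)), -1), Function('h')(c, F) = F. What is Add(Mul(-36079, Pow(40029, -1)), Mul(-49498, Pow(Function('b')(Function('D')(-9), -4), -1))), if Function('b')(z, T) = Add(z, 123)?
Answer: Rational(-35744240783, 88584177) ≈ -403.51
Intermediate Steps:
Function('D')(E) = Mul(Rational(1, 2), Pow(E, -1)) (Function('D')(E) = Pow(Add(E, E), -1) = Pow(Mul(2, E), -1) = Mul(Rational(1, 2), Pow(E, -1)))
Function('b')(z, T) = Add(123, z)
Add(Mul(-36079, Pow(40029, -1)), Mul(-49498, Pow(Function('b')(Function('D')(-9), -4), -1))) = Add(Mul(-36079, Pow(40029, -1)), Mul(-49498, Pow(Add(123, Mul(Rational(1, 2), Pow(-9, -1))), -1))) = Add(Mul(-36079, Rational(1, 40029)), Mul(-49498, Pow(Add(123, Mul(Rational(1, 2), Rational(-1, 9))), -1))) = Add(Rational(-36079, 40029), Mul(-49498, Pow(Add(123, Rational(-1, 18)), -1))) = Add(Rational(-36079, 40029), Mul(-49498, Pow(Rational(2213, 18), -1))) = Add(Rational(-36079, 40029), Mul(-49498, Rational(18, 2213))) = Add(Rational(-36079, 40029), Rational(-890964, 2213)) = Rational(-35744240783, 88584177)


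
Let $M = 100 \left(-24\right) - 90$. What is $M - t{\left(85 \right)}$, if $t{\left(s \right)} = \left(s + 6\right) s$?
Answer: $-10225$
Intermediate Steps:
$M = -2490$ ($M = -2400 - 90 = -2490$)
$t{\left(s \right)} = s \left(6 + s\right)$ ($t{\left(s \right)} = \left(6 + s\right) s = s \left(6 + s\right)$)
$M - t{\left(85 \right)} = -2490 - 85 \left(6 + 85\right) = -2490 - 85 \cdot 91 = -2490 - 7735 = -10225$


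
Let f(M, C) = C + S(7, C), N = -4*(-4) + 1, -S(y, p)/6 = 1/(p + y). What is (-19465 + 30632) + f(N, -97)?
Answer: 166051/15 ≈ 11070.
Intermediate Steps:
S(y, p) = -6/(p + y)
N = 17 (N = 16 + 1 = 17)
f(M, C) = C - 6/(7 + C) (f(M, C) = C - 6/(C + 7) = C - 6/(7 + C))
(-19465 + 30632) + f(N, -97) = (-19465 + 30632) + (-6 - 97*(7 - 97))/(7 - 97) = 11167 + (-6 - 97*(-90))/(-90) = 11167 - (-6 + 8730)/90 = 11167 - 1/90*8724 = 11167 - 1454/15 = 166051/15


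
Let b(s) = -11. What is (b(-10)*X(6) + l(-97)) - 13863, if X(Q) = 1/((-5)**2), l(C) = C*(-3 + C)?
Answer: -104086/25 ≈ -4163.4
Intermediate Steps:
X(Q) = 1/25
(b(-10)*X(6) + l(-97)) - 13863 = (-11*1/25 - 97*(-3 - 97)) - 13863 = (-11/25 - 97*(-100)) - 13863 = (-11/25 + 9700) - 13863 = 242489/25 - 13863 = -104086/25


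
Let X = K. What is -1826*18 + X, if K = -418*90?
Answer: -70488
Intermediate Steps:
K = -37620
X = -37620
-1826*18 + X = -1826*18 - 37620 = -32868 - 37620 = -70488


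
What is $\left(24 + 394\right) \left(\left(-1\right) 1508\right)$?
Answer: $-630344$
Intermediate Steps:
$\left(24 + 394\right) \left(\left(-1\right) 1508\right) = 418 \left(-1508\right) = -630344$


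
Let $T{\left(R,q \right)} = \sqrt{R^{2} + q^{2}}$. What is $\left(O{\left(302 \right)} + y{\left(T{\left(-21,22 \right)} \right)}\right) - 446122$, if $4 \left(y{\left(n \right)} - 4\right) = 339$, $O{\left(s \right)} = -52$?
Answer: $- \frac{1784341}{4} \approx -4.4609 \cdot 10^{5}$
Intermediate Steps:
$y{\left(n \right)} = \frac{355}{4}$ ($y{\left(n \right)} = 4 + \frac{1}{4} \cdot 339 = 4 + \frac{339}{4} = \frac{355}{4}$)
$\left(O{\left(302 \right)} + y{\left(T{\left(-21,22 \right)} \right)}\right) - 446122 = \left(-52 + \frac{355}{4}\right) - 446122 = \frac{147}{4} - 446122 = - \frac{1784341}{4}$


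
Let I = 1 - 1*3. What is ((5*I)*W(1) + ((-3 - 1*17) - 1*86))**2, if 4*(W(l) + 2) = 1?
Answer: 31329/4 ≈ 7832.3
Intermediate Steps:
W(l) = -7/4 (W(l) = -2 + (1/4)*1 = -2 + 1/4 = -7/4)
I = -2 (I = 1 - 3 = -2)
((5*I)*W(1) + ((-3 - 1*17) - 1*86))**2 = ((5*(-2))*(-7/4) + ((-3 - 1*17) - 1*86))**2 = (-10*(-7/4) + ((-3 - 17) - 86))**2 = (35/2 + (-20 - 86))**2 = (35/2 - 106)**2 = (-177/2)**2 = 31329/4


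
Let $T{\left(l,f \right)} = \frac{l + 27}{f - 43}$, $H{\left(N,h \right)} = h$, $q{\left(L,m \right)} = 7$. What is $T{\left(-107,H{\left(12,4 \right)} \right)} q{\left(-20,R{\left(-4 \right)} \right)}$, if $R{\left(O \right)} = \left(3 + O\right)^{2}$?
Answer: $\frac{560}{39} \approx 14.359$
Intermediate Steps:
$T{\left(l,f \right)} = \frac{27 + l}{-43 + f}$
$T{\left(-107,H{\left(12,4 \right)} \right)} q{\left(-20,R{\left(-4 \right)} \right)} = \frac{27 - 107}{-43 + 4} \cdot 7 = \frac{1}{-39} \left(-80\right) 7 = \left(- \frac{1}{39}\right) \left(-80\right) 7 = \frac{80}{39} \cdot 7 = \frac{560}{39}$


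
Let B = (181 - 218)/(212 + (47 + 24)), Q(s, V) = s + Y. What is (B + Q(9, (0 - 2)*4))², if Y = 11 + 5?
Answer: 49533444/80089 ≈ 618.48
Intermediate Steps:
Y = 16
Q(s, V) = 16 + s (Q(s, V) = s + 16 = 16 + s)
B = -37/283 (B = -37/(212 + 71) = -37/283 ≈ -0.13074)
(B + Q(9, (0 - 2)*4))² = (-37/283 + (16 + 9))² = (-37/283 + 25)² = (7038/283)² = 49533444/80089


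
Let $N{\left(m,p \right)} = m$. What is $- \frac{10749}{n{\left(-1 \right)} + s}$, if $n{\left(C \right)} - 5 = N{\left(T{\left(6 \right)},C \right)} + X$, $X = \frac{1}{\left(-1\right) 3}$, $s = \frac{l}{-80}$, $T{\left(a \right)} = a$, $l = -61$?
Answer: $- \frac{2579760}{2743} \approx -940.49$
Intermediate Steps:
$s = \frac{61}{80}$ ($s = - \frac{61}{-80} = \left(-61\right) \left(- \frac{1}{80}\right) = \frac{61}{80} \approx 0.7625$)
$X = - \frac{1}{3}$ ($X = \frac{1}{-3} = - \frac{1}{3} \approx -0.33333$)
$n{\left(C \right)} = \frac{32}{3}$ ($n{\left(C \right)} = 5 + \left(6 - \frac{1}{3}\right) = 5 + \frac{17}{3} = \frac{32}{3}$)
$- \frac{10749}{n{\left(-1 \right)} + s} = - \frac{10749}{\frac{32}{3} + \frac{61}{80}} = - \frac{10749}{\frac{2743}{240}} = \left(-10749\right) \frac{240}{2743} = - \frac{2579760}{2743}$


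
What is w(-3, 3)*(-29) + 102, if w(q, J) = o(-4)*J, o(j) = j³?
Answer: 5670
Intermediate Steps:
w(q, J) = -64*J (w(q, J) = (-4)³*J = -64*J)
w(-3, 3)*(-29) + 102 = -64*3*(-29) + 102 = -192*(-29) + 102 = 5568 + 102 = 5670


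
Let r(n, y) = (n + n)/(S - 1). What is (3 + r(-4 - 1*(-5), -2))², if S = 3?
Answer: 16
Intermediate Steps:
r(n, y) = n (r(n, y) = (n + n)/(3 - 1) = (2*n)/2 = (2*n)*(½) = n)
(3 + r(-4 - 1*(-5), -2))² = (3 + (-4 - 1*(-5)))² = (3 + (-4 + 5))² = (3 + 1)² = 4² = 16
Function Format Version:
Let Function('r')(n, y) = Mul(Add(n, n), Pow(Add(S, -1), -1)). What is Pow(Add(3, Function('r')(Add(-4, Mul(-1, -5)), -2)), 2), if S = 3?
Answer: 16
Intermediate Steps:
Function('r')(n, y) = n (Function('r')(n, y) = Mul(Add(n, n), Pow(Add(3, -1), -1)) = Mul(Mul(2, n), Pow(2, -1)) = Mul(Mul(2, n), Rational(1, 2)) = n)
Pow(Add(3, Function('r')(Add(-4, Mul(-1, -5)), -2)), 2) = Pow(Add(3, Add(-4, Mul(-1, -5))), 2) = Pow(Add(3, Add(-4, 5)), 2) = Pow(Add(3, 1), 2) = Pow(4, 2) = 16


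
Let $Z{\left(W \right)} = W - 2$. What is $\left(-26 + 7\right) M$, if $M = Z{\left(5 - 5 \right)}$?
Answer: $38$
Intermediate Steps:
$Z{\left(W \right)} = -2 + W$
$M = -2$ ($M = -2 + \left(5 - 5\right) = -2 + 0 = -2$)
$\left(-26 + 7\right) M = \left(-26 + 7\right) \left(-2\right) = \left(-19\right) \left(-2\right) = 38$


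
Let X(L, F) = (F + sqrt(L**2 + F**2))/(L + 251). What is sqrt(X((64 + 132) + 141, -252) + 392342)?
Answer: sqrt(692090532 + 3*sqrt(177073))/42 ≈ 626.37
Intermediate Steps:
X(L, F) = (F + sqrt(F**2 + L**2))/(251 + L)
sqrt(X((64 + 132) + 141, -252) + 392342) = sqrt((-252 + sqrt((-252)**2 + ((64 + 132) + 141)**2))/(251 + ((64 + 132) + 141)) + 392342) = sqrt((-252 + sqrt(63504 + (196 + 141)**2))/(251 + (196 + 141)) + 392342) = sqrt((-252 + sqrt(63504 + 337**2))/(251 + 337) + 392342) = sqrt((-252 + sqrt(63504 + 113569))/588 + 392342) = sqrt((-252 + sqrt(177073))/588 + 392342) = sqrt((-3/7 + sqrt(177073)/588) + 392342) = sqrt(2746391/7 + sqrt(177073)/588)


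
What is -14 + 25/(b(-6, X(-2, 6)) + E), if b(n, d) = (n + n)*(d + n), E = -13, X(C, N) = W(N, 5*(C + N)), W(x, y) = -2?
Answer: -1137/83 ≈ -13.699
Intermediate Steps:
X(C, N) = -2
b(n, d) = 2*n*(d + n) (b(n, d) = (2*n)*(d + n) = 2*n*(d + n))
-14 + 25/(b(-6, X(-2, 6)) + E) = -14 + 25/(2*(-6)*(-2 - 6) - 13) = -14 + 25/(2*(-6)*(-8) - 13) = -14 + 25/(96 - 13) = -14 + 25/83 = -1137/83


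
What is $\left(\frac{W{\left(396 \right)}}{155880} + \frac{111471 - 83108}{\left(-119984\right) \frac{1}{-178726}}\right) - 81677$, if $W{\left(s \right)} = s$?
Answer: $- \frac{5121012329519}{129882680} \approx -39428.0$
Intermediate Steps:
$\left(\frac{W{\left(396 \right)}}{155880} + \frac{111471 - 83108}{\left(-119984\right) \frac{1}{-178726}}\right) - 81677 = \left(\frac{396}{155880} + \frac{111471 - 83108}{\left(-119984\right) \frac{1}{-178726}}\right) - 81677 = \left(396 \cdot \frac{1}{155880} + \frac{28363}{\left(-119984\right) \left(- \frac{1}{178726}\right)}\right) - 81677 = \left(\frac{11}{4330} + \frac{28363}{\frac{59992}{89363}}\right) - 81677 = \left(\frac{11}{4330} + 28363 \cdot \frac{89363}{59992}\right) - 81677 = \left(\frac{11}{4330} + \frac{2534602769}{59992}\right) - 81677 = \frac{5487415324841}{129882680} - 81677 = - \frac{5121012329519}{129882680}$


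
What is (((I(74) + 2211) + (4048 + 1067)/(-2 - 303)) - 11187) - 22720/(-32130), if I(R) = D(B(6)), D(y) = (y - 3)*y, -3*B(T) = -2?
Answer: -1762686353/195993 ≈ -8993.6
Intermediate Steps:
B(T) = ⅔ (B(T) = -⅓*(-2) = ⅔)
D(y) = y*(-3 + y) (D(y) = (-3 + y)*y = y*(-3 + y))
I(R) = -14/9 (I(R) = 2*(-3 + ⅔)/3 = (⅔)*(-7/3) = -14/9)
(((I(74) + 2211) + (4048 + 1067)/(-2 - 303)) - 11187) - 22720/(-32130) = (((-14/9 + 2211) + (4048 + 1067)/(-2 - 303)) - 11187) - 22720/(-32130) = ((19885/9 + 5115/(-305)) - 11187) - 22720*(-1)/32130 = ((19885/9 + 5115*(-1/305)) - 11187) - 1*(-2272/3213) = ((19885/9 - 1023/61) - 11187) + 2272/3213 = (1203778/549 - 11187) + 2272/3213 = -4937885/549 + 2272/3213 = -1762686353/195993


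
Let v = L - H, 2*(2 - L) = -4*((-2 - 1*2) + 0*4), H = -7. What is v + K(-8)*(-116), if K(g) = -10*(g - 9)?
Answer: -19719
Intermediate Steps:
L = -6 (L = 2 - (-2)*((-2 - 1*2) + 0*4) = 2 - (-2)*((-2 - 2) + 0) = 2 - (-2)*(-4 + 0) = 2 - (-2)*(-4) = 2 - 1/2*16 = 2 - 8 = -6)
K(g) = 90 - 10*g (K(g) = -10*(-9 + g) = 90 - 10*g)
v = 1 (v = -6 - 1*(-7) = -6 + 7 = 1)
v + K(-8)*(-116) = 1 + (90 - 10*(-8))*(-116) = 1 + (90 + 80)*(-116) = 1 + 170*(-116) = 1 - 19720 = -19719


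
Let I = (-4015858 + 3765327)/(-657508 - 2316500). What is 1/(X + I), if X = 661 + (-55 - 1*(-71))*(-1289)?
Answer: -102552/2047236937 ≈ -5.0093e-5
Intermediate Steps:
X = -19963 (X = 661 + (-55 + 71)*(-1289) = 661 + 16*(-1289) = 661 - 20624 = -19963)
I = 8639/102552 (I = -250531/(-2974008) = -250531*(-1/2974008) = 8639/102552 ≈ 0.084240)
1/(X + I) = 1/(-19963 + 8639/102552) = 1/(-2047236937/102552) = -102552/2047236937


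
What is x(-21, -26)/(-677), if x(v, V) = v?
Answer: 21/677 ≈ 0.031019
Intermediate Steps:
x(-21, -26)/(-677) = -21/(-677) = -21*(-1/677) = 21/677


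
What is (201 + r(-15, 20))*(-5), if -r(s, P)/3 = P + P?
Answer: -405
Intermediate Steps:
r(s, P) = -6*P (r(s, P) = -3*(P + P) = -6*P)
(201 + r(-15, 20))*(-5) = (201 - 6*20)*(-5) = (201 - 120)*(-5) = 81*(-5) = -405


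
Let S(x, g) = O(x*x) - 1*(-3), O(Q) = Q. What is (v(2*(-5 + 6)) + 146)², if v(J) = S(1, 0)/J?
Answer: 21904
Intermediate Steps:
S(x, g) = 3 + x² (S(x, g) = x*x - 1*(-3) = x² + 3 = 3 + x²)
v(J) = 4/J (v(J) = (3 + 1²)/J = (3 + 1)/J = 4/J)
(v(2*(-5 + 6)) + 146)² = (4/((2*(-5 + 6))) + 146)² = (4/((2*1)) + 146)² = (4/2 + 146)² = (4*(½) + 146)² = (2 + 146)² = 148² = 21904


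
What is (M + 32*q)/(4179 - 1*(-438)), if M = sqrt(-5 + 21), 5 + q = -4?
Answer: -284/4617 ≈ -0.061512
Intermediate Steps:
q = -9 (q = -5 - 4 = -9)
M = 4 (M = sqrt(16) = 4)
(M + 32*q)/(4179 - 1*(-438)) = (4 + 32*(-9))/(4179 - 1*(-438)) = (4 - 288)/(4179 + 438) = -284/4617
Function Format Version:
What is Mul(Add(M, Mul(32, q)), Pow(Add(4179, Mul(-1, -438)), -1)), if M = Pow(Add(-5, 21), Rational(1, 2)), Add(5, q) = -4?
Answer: Rational(-284, 4617) ≈ -0.061512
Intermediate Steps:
q = -9 (q = Add(-5, -4) = -9)
M = 4 (M = Pow(16, Rational(1, 2)) = 4)
Mul(Add(M, Mul(32, q)), Pow(Add(4179, Mul(-1, -438)), -1)) = Mul(Add(4, Mul(32, -9)), Pow(Add(4179, Mul(-1, -438)), -1)) = Mul(Add(4, -288), Pow(Add(4179, 438), -1)) = Mul(-284, Pow(4617, -1)) = Mul(-284, Rational(1, 4617)) = Rational(-284, 4617)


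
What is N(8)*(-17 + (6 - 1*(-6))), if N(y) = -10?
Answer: 50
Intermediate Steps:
N(8)*(-17 + (6 - 1*(-6))) = -10*(-17 + (6 - 1*(-6))) = -10*(-17 + (6 + 6)) = -10*(-17 + 12) = -10*(-5) = 50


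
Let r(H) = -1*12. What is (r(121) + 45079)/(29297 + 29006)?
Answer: 45067/58303 ≈ 0.77298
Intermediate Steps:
r(H) = -12
(r(121) + 45079)/(29297 + 29006) = (-12 + 45079)/(29297 + 29006) = 45067/58303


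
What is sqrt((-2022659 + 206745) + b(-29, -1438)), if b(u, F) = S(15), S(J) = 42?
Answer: 8*I*sqrt(28373) ≈ 1347.5*I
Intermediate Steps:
b(u, F) = 42
sqrt((-2022659 + 206745) + b(-29, -1438)) = sqrt((-2022659 + 206745) + 42) = sqrt(-1815914 + 42) = sqrt(-1815872) = 8*I*sqrt(28373)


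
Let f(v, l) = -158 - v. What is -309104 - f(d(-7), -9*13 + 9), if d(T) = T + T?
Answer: -308960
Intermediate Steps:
d(T) = 2*T
-309104 - f(d(-7), -9*13 + 9) = -309104 - (-158 - 2*(-7)) = -309104 - (-158 - 1*(-14)) = -309104 - (-158 + 14) = -309104 - 1*(-144) = -309104 + 144 = -308960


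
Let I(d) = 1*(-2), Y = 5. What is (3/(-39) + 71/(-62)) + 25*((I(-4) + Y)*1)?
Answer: 59465/806 ≈ 73.778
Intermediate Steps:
I(d) = -2
(3/(-39) + 71/(-62)) + 25*((I(-4) + Y)*1) = (3/(-39) + 71/(-62)) + 25*((-2 + 5)*1) = (3*(-1/39) + 71*(-1/62)) + 25*(3*1) = (-1/13 - 71/62) + 25*3 = -985/806 + 75 = 59465/806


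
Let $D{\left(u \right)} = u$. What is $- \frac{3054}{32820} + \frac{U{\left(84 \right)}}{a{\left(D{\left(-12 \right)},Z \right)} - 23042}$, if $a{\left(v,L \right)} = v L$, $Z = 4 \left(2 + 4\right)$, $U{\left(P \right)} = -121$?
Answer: $- \frac{112131}{1276151} \approx -0.087867$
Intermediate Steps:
$Z = 24$ ($Z = 4 \cdot 6 = 24$)
$a{\left(v,L \right)} = L v$
$- \frac{3054}{32820} + \frac{U{\left(84 \right)}}{a{\left(D{\left(-12 \right)},Z \right)} - 23042} = - \frac{3054}{32820} - \frac{121}{24 \left(-12\right) - 23042} = \left(-3054\right) \frac{1}{32820} - \frac{121}{-288 - 23042} = - \frac{509}{5470} - \frac{121}{-23330} = - \frac{509}{5470} - - \frac{121}{23330} = - \frac{509}{5470} + \frac{121}{23330} = - \frac{112131}{1276151}$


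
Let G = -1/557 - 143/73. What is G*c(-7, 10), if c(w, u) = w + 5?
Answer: 159448/40661 ≈ 3.9214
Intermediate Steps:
c(w, u) = 5 + w
G = -79724/40661 (G = -1*1/557 - 143*1/73 = -1/557 - 143/73 = -79724/40661 ≈ -1.9607)
G*c(-7, 10) = -79724*(5 - 7)/40661 = -79724/40661*(-2) = 159448/40661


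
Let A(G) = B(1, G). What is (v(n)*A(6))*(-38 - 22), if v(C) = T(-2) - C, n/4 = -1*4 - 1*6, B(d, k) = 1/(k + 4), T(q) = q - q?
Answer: -240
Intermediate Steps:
T(q) = 0
B(d, k) = 1/(4 + k)
n = -40 (n = 4*(-1*4 - 1*6) = 4*(-4 - 6) = 4*(-10) = -40)
A(G) = 1/(4 + G)
v(C) = -C (v(C) = 0 - C = -C)
(v(n)*A(6))*(-38 - 22) = ((-1*(-40))/(4 + 6))*(-38 - 22) = (40/10)*(-60) = (40*(⅒))*(-60) = 4*(-60) = -240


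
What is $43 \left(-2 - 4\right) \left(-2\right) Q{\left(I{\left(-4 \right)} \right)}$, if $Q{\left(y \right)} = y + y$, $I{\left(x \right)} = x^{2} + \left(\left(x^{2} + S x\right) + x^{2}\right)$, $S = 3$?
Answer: $37152$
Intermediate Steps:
$I{\left(x \right)} = 3 x + 3 x^{2}$ ($I{\left(x \right)} = x^{2} + \left(\left(x^{2} + 3 x\right) + x^{2}\right) = x^{2} + \left(2 x^{2} + 3 x\right) = 3 x + 3 x^{2}$)
$Q{\left(y \right)} = 2 y$
$43 \left(-2 - 4\right) \left(-2\right) Q{\left(I{\left(-4 \right)} \right)} = 43 \left(-2 - 4\right) \left(-2\right) 2 \cdot 3 \left(-4\right) \left(1 - 4\right) = 43 \left(\left(-6\right) \left(-2\right)\right) 2 \cdot 3 \left(-4\right) \left(-3\right) = 43 \cdot 12 \cdot 2 \cdot 36 = 516 \cdot 72 = 37152$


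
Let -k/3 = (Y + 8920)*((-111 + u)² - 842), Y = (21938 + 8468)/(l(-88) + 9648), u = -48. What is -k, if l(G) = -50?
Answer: 3139601322711/4799 ≈ 6.5422e+8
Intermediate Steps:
Y = 15203/4799 (Y = (21938 + 8468)/(-50 + 9648) = 30406/9598 = 30406*(1/9598) = 15203/4799 ≈ 3.1680)
k = -3139601322711/4799 (k = -3*(15203/4799 + 8920)*((-111 - 48)² - 842) = -128466849*((-159)² - 842)/4799 = -128466849*(25281 - 842)/4799 = -128466849*24439/4799 = -3*1046533774237/4799 = -3139601322711/4799 ≈ -6.5422e+8)
-k = -1*(-3139601322711/4799) = 3139601322711/4799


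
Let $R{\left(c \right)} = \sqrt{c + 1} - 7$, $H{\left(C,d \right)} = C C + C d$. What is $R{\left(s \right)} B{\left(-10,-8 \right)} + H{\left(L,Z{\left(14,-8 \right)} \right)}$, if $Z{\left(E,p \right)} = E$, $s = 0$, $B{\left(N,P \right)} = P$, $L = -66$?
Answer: $3480$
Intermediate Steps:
$H{\left(C,d \right)} = C^{2} + C d$
$R{\left(c \right)} = -7 + \sqrt{1 + c}$ ($R{\left(c \right)} = \sqrt{1 + c} - 7 = -7 + \sqrt{1 + c}$)
$R{\left(s \right)} B{\left(-10,-8 \right)} + H{\left(L,Z{\left(14,-8 \right)} \right)} = \left(-7 + \sqrt{1 + 0}\right) \left(-8\right) - 66 \left(-66 + 14\right) = \left(-7 + \sqrt{1}\right) \left(-8\right) - -3432 = \left(-7 + 1\right) \left(-8\right) + 3432 = \left(-6\right) \left(-8\right) + 3432 = 48 + 3432 = 3480$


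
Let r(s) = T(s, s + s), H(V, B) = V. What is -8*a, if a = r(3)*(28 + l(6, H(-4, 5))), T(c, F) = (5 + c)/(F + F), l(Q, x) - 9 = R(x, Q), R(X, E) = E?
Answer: -688/3 ≈ -229.33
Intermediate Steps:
l(Q, x) = 9 + Q
T(c, F) = (5 + c)/(2*F) (T(c, F) = (5 + c)/((2*F)) = (5 + c)*(1/(2*F)) = (5 + c)/(2*F))
r(s) = (5 + s)/(4*s) (r(s) = (5 + s)/(2*(s + s)) = (5 + s)/(2*((2*s))) = (1/(2*s))*(5 + s)/2 = (5 + s)/(4*s))
a = 86/3 (a = ((¼)*(5 + 3)/3)*(28 + (9 + 6)) = ((¼)*(⅓)*8)*(28 + 15) = (⅔)*43 = 86/3 ≈ 28.667)
-8*a = -8*86/3 = -688/3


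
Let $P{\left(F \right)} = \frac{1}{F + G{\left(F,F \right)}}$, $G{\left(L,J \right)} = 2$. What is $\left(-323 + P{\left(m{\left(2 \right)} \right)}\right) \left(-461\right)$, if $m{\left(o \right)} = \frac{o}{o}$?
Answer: $\frac{446248}{3} \approx 1.4875 \cdot 10^{5}$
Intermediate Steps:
$m{\left(o \right)} = 1$
$P{\left(F \right)} = \frac{1}{2 + F}$ ($P{\left(F \right)} = \frac{1}{F + 2} = \frac{1}{2 + F}$)
$\left(-323 + P{\left(m{\left(2 \right)} \right)}\right) \left(-461\right) = \left(-323 + \frac{1}{2 + 1}\right) \left(-461\right) = \left(-323 + \frac{1}{3}\right) \left(-461\right) = \left(- \frac{968}{3}\right) \left(-461\right) = \frac{446248}{3}$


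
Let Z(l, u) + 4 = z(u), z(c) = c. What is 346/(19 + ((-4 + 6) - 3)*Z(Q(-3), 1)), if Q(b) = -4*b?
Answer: 173/11 ≈ 15.727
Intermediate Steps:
Z(l, u) = -4 + u
346/(19 + ((-4 + 6) - 3)*Z(Q(-3), 1)) = 346/(19 + ((-4 + 6) - 3)*(-4 + 1)) = 346/(19 + (2 - 3)*(-3)) = 346/(19 - 1*(-3)) = 346/(19 + 3) = 346/22 = (1/22)*346 = 173/11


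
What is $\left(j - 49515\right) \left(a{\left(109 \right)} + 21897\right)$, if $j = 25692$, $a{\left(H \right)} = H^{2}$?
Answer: $-804693294$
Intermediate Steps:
$\left(j - 49515\right) \left(a{\left(109 \right)} + 21897\right) = \left(25692 - 49515\right) \left(109^{2} + 21897\right) = - 23823 \left(11881 + 21897\right) = \left(-23823\right) 33778 = -804693294$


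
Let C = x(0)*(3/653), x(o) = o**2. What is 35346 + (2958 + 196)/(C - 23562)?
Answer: 416409649/11781 ≈ 35346.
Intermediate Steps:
C = 0 (C = 0**2*(3/653) = 0*(3*(1/653)) = 0*(3/653) = 0)
35346 + (2958 + 196)/(C - 23562) = 35346 + (2958 + 196)/(0 - 23562) = 35346 + 3154/(-23562) = 35346 + 3154*(-1/23562) = 35346 - 1577/11781 = 416409649/11781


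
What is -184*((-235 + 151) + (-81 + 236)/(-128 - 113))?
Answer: 3753416/241 ≈ 15574.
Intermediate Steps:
-184*((-235 + 151) + (-81 + 236)/(-128 - 113)) = -184*(-84 + 155/(-241)) = -184*(-84 + 155*(-1/241)) = -184*(-84 - 155/241) = -184*(-20399/241) = 3753416/241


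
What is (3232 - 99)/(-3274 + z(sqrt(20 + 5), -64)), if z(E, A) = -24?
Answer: -3133/3298 ≈ -0.94997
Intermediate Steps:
(3232 - 99)/(-3274 + z(sqrt(20 + 5), -64)) = (3232 - 99)/(-3274 - 24) = 3133/(-3298) = 3133*(-1/3298) = -3133/3298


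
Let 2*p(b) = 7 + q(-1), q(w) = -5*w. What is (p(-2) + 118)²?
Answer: 15376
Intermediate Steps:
p(b) = 6 (p(b) = (7 - 5*(-1))/2 = (7 + 5)/2 = (½)*12 = 6)
(p(-2) + 118)² = (6 + 118)² = 124² = 15376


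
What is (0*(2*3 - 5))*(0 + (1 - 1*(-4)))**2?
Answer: 0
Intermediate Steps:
(0*(2*3 - 5))*(0 + (1 - 1*(-4)))**2 = (0*(6 - 5))*(0 + (1 + 4))**2 = (0*1)*(0 + 5)**2 = 0*5**2 = 0*25 = 0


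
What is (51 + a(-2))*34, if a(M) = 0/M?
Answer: 1734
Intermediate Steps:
a(M) = 0
(51 + a(-2))*34 = (51 + 0)*34 = 51*34 = 1734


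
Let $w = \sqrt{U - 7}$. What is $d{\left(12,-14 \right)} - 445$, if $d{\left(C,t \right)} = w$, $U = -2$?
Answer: $-445 + 3 i \approx -445.0 + 3.0 i$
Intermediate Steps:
$w = 3 i$ ($w = \sqrt{-2 - 7} = \sqrt{-9} = 3 i \approx 3.0 i$)
$d{\left(C,t \right)} = 3 i$
$d{\left(12,-14 \right)} - 445 = 3 i - 445 = -445 + 3 i$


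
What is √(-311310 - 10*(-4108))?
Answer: I*√270230 ≈ 519.84*I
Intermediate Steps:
√(-311310 - 10*(-4108)) = √(-311310 + 41080) = √(-270230) = I*√270230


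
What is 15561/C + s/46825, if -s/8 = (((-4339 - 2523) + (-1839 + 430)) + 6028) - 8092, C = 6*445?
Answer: 12658659/1666970 ≈ 7.5938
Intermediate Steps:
C = 2670
s = 82680 (s = -8*((((-4339 - 2523) + (-1839 + 430)) + 6028) - 8092) = -8*(((-6862 - 1409) + 6028) - 8092) = -8*((-8271 + 6028) - 8092) = -8*(-2243 - 8092) = -8*(-10335) = 82680)
15561/C + s/46825 = 15561/2670 + 82680/46825 = 15561*(1/2670) + 82680*(1/46825) = 5187/890 + 16536/9365 = 12658659/1666970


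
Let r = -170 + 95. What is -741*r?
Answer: 55575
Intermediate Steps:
r = -75
-741*r = -741*(-75) = 55575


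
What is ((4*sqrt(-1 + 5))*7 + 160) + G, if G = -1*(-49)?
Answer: 265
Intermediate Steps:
G = 49
((4*sqrt(-1 + 5))*7 + 160) + G = ((4*sqrt(-1 + 5))*7 + 160) + 49 = ((4*sqrt(4))*7 + 160) + 49 = ((4*2)*7 + 160) + 49 = (8*7 + 160) + 49 = (56 + 160) + 49 = 216 + 49 = 265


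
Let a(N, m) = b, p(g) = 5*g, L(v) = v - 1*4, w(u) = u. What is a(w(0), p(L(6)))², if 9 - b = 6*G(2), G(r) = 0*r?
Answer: 81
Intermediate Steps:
L(v) = -4 + v (L(v) = v - 4 = -4 + v)
G(r) = 0
b = 9 (b = 9 - 6*0 = 9 - 1*0 = 9 + 0 = 9)
a(N, m) = 9
a(w(0), p(L(6)))² = 9² = 81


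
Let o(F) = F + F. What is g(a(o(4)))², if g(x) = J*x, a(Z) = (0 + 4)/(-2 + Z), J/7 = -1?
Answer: 196/9 ≈ 21.778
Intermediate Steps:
J = -7 (J = 7*(-1) = -7)
o(F) = 2*F
a(Z) = 4/(-2 + Z)
g(x) = -7*x
g(a(o(4)))² = (-28/(-2 + 2*4))² = (-28/(-2 + 8))² = (-28/6)² = (-7*⅔)² = (-14/3)² = 196/9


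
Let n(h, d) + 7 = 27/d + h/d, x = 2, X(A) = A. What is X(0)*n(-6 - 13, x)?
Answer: 0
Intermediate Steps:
n(h, d) = -7 + 27/d + h/d (n(h, d) = -7 + (27/d + h/d) = -7 + 27/d + h/d)
X(0)*n(-6 - 13, x) = 0*((27 + (-6 - 13) - 7*2)/2) = 0*((27 - 19 - 14)/2) = 0*((1/2)*(-6)) = 0*(-3) = 0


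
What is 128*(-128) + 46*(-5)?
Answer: -16614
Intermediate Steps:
128*(-128) + 46*(-5) = -16384 - 230 = -16614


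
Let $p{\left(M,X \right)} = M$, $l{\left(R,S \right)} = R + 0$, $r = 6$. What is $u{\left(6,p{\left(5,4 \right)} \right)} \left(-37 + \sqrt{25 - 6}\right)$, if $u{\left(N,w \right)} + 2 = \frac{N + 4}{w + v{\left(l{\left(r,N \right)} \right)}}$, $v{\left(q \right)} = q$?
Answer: $\frac{444}{11} - \frac{12 \sqrt{19}}{11} \approx 35.608$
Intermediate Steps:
$l{\left(R,S \right)} = R$
$u{\left(N,w \right)} = -2 + \frac{4 + N}{6 + w}$ ($u{\left(N,w \right)} = -2 + \frac{N + 4}{w + 6} = -2 + \frac{4 + N}{6 + w}$)
$u{\left(6,p{\left(5,4 \right)} \right)} \left(-37 + \sqrt{25 - 6}\right) = \frac{-8 + 6 - 10}{6 + 5} \left(-37 + \sqrt{25 - 6}\right) = \frac{-8 + 6 - 10}{11} \left(-37 + \sqrt{19}\right) = \frac{1}{11} \left(-12\right) \left(-37 + \sqrt{19}\right) = - \frac{12 \left(-37 + \sqrt{19}\right)}{11} = \frac{444}{11} - \frac{12 \sqrt{19}}{11}$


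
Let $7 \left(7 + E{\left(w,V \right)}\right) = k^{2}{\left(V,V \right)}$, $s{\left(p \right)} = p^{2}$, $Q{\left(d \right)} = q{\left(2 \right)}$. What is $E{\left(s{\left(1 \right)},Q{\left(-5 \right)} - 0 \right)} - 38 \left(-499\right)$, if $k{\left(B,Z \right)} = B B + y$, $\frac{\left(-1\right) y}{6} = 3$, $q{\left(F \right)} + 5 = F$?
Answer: $\frac{132766}{7} \approx 18967.0$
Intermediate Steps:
$q{\left(F \right)} = -5 + F$
$Q{\left(d \right)} = -3$ ($Q{\left(d \right)} = -5 + 2 = -3$)
$y = -18$ ($y = \left(-6\right) 3 = -18$)
$k{\left(B,Z \right)} = -18 + B^{2}$ ($k{\left(B,Z \right)} = B B - 18 = B^{2} - 18 = -18 + B^{2}$)
$E{\left(w,V \right)} = -7 + \frac{\left(-18 + V^{2}\right)^{2}}{7}$
$E{\left(s{\left(1 \right)},Q{\left(-5 \right)} - 0 \right)} - 38 \left(-499\right) = \left(-7 + \frac{\left(-18 + \left(-3 - 0\right)^{2}\right)^{2}}{7}\right) - 38 \left(-499\right) = \left(-7 + \frac{\left(-18 + \left(-3 + 0\right)^{2}\right)^{2}}{7}\right) - -18962 = \left(-7 + \frac{\left(-18 + \left(-3\right)^{2}\right)^{2}}{7}\right) + 18962 = \left(-7 + \frac{\left(-18 + 9\right)^{2}}{7}\right) + 18962 = \left(-7 + \frac{\left(-9\right)^{2}}{7}\right) + 18962 = \left(-7 + \frac{1}{7} \cdot 81\right) + 18962 = \left(-7 + \frac{81}{7}\right) + 18962 = \frac{32}{7} + 18962 = \frac{132766}{7}$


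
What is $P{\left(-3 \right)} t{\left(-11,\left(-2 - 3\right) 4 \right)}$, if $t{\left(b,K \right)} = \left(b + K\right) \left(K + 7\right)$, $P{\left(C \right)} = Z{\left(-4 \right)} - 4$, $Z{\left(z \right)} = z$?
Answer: $-3224$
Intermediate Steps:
$P{\left(C \right)} = -8$ ($P{\left(C \right)} = -4 - 4 = -8$)
$t{\left(b,K \right)} = \left(7 + K\right) \left(K + b\right)$ ($t{\left(b,K \right)} = \left(K + b\right) \left(7 + K\right) = \left(7 + K\right) \left(K + b\right)$)
$P{\left(-3 \right)} t{\left(-11,\left(-2 - 3\right) 4 \right)} = - 8 \left(\left(\left(-2 - 3\right) 4\right)^{2} + 7 \left(-2 - 3\right) 4 + 7 \left(-11\right) + \left(-2 - 3\right) 4 \left(-11\right)\right) = - 8 \left(\left(\left(-5\right) 4\right)^{2} + 7 \left(\left(-5\right) 4\right) - 77 + \left(-5\right) 4 \left(-11\right)\right) = - 8 \left(\left(-20\right)^{2} + 7 \left(-20\right) - 77 - -220\right) = - 8 \left(400 - 140 - 77 + 220\right) = \left(-8\right) 403 = -3224$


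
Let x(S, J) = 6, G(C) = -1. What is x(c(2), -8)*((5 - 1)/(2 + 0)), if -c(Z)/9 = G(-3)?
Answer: 12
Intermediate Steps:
c(Z) = 9 (c(Z) = -9*(-1) = 9)
x(c(2), -8)*((5 - 1)/(2 + 0)) = 6*((5 - 1)/(2 + 0)) = 6*(4/2) = 6*(4*(½)) = 6*2 = 12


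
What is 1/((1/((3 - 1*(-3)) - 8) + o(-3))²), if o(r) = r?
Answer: 4/49 ≈ 0.081633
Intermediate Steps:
1/((1/((3 - 1*(-3)) - 8) + o(-3))²) = 1/((1/((3 - 1*(-3)) - 8) - 3)²) = 1/((1/((3 + 3) - 8) - 3)²) = 1/((1/(6 - 8) - 3)²) = 1/((1/(-2) - 3)²) = 1/((-½ - 3)²) = 1/((-7/2)²) = 1/(49/4) = 4/49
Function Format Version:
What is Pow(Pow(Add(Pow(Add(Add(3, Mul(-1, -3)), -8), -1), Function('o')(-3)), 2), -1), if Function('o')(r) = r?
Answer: Rational(4, 49) ≈ 0.081633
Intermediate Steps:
Pow(Pow(Add(Pow(Add(Add(3, Mul(-1, -3)), -8), -1), Function('o')(-3)), 2), -1) = Pow(Pow(Add(Pow(Add(Add(3, Mul(-1, -3)), -8), -1), -3), 2), -1) = Pow(Pow(Add(Pow(Add(Add(3, 3), -8), -1), -3), 2), -1) = Pow(Pow(Add(Pow(Add(6, -8), -1), -3), 2), -1) = Pow(Pow(Add(Pow(-2, -1), -3), 2), -1) = Pow(Pow(Add(Rational(-1, 2), -3), 2), -1) = Pow(Pow(Rational(-7, 2), 2), -1) = Pow(Rational(49, 4), -1) = Rational(4, 49)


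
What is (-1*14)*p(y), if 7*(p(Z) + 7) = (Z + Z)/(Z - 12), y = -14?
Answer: 1246/13 ≈ 95.846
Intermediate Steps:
p(Z) = -7 + 2*Z/(7*(-12 + Z)) (p(Z) = -7 + ((Z + Z)/(Z - 12))/7 = -7 + ((2*Z)/(-12 + Z))/7 = -7 + (2*Z/(-12 + Z))/7 = -7 + 2*Z/(7*(-12 + Z)))
(-1*14)*p(y) = (-1*14)*((588 - 47*(-14))/(7*(-12 - 14))) = -2*(588 + 658)/(-26) = -2*(-1)*1246/26 = -14*(-89/13) = 1246/13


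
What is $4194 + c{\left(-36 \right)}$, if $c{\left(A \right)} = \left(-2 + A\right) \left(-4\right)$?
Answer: $4346$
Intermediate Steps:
$c{\left(A \right)} = 8 - 4 A$
$4194 + c{\left(-36 \right)} = 4194 + \left(8 - -144\right) = 4194 + \left(8 + 144\right) = 4194 + 152 = 4346$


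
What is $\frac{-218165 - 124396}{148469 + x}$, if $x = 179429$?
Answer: $- \frac{342561}{327898} \approx -1.0447$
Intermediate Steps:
$\frac{-218165 - 124396}{148469 + x} = \frac{-218165 - 124396}{148469 + 179429} = - \frac{342561}{327898}$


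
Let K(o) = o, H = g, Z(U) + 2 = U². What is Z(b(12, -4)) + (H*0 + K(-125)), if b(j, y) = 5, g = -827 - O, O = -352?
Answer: -102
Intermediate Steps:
g = -475 (g = -827 - 1*(-352) = -827 + 352 = -475)
Z(U) = -2 + U²
H = -475
Z(b(12, -4)) + (H*0 + K(-125)) = (-2 + 5²) + (-475*0 - 125) = (-2 + 25) + (0 - 125) = 23 - 125 = -102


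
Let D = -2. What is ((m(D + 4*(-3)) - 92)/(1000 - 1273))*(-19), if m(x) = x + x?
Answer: -760/91 ≈ -8.3517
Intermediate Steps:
m(x) = 2*x
((m(D + 4*(-3)) - 92)/(1000 - 1273))*(-19) = ((2*(-2 + 4*(-3)) - 92)/(1000 - 1273))*(-19) = ((2*(-2 - 12) - 92)/(-273))*(-19) = ((2*(-14) - 92)*(-1/273))*(-19) = ((-28 - 92)*(-1/273))*(-19) = -120*(-1/273)*(-19) = (40/91)*(-19) = -760/91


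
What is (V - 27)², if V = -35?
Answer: 3844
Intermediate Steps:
(V - 27)² = (-35 - 27)² = (-62)² = 3844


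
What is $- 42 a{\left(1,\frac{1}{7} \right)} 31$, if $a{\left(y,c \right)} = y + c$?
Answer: $-1488$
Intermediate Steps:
$a{\left(y,c \right)} = c + y$
$- 42 a{\left(1,\frac{1}{7} \right)} 31 = - 42 \left(\frac{1}{7} + 1\right) 31 = \left(-42\right) \frac{8}{7} \cdot 31 = \left(-48\right) 31 = -1488$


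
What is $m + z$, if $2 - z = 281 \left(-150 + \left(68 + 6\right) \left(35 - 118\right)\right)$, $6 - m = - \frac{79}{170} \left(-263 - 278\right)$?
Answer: $\frac{300527461}{170} \approx 1.7678 \cdot 10^{6}$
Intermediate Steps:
$m = - \frac{41719}{170}$ ($m = 6 - - \frac{79}{170} \left(-263 - 278\right) = 6 - \left(-79\right) \frac{1}{170} \left(-541\right) = 6 - \left(- \frac{79}{170}\right) \left(-541\right) = 6 - \frac{42739}{170} = - \frac{41719}{170} \approx -245.41$)
$z = 1768054$ ($z = 2 - 281 \left(-150 + \left(68 + 6\right) \left(35 - 118\right)\right) = 2 - 281 \left(-150 + 74 \left(-83\right)\right) = 2 - 281 \left(-150 - 6142\right) = 2 - 281 \left(-6292\right) = 2 - -1768052 = 2 + 1768052 = 1768054$)
$m + z = - \frac{41719}{170} + 1768054 = \frac{300527461}{170}$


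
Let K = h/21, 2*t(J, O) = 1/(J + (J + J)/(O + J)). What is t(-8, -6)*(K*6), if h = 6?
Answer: -⅛ ≈ -0.12500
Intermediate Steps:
t(J, O) = 1/(2*(J + 2*J/(J + O))) (t(J, O) = 1/(2*(J + (J + J)/(O + J))) = 1/(2*(J + (2*J)/(J + O))) = 1/(2*(J + 2*J/(J + O))))
K = 2/7 (K = 6/21 = 6*(1/21) = 2/7 ≈ 0.28571)
t(-8, -6)*(K*6) = ((½)*(-8 - 6)/(-8*(2 - 8 - 6)))*((2/7)*6) = ((½)*(-⅛)*(-14)/(-12))*(12/7) = ((½)*(-⅛)*(-1/12)*(-14))*(12/7) = -7/96*12/7 = -⅛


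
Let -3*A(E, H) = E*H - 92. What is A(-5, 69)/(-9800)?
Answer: -437/29400 ≈ -0.014864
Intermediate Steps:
A(E, H) = 92/3 - E*H/3 (A(E, H) = -(E*H - 92)/3 = -(-92 + E*H)/3 = 92/3 - E*H/3)
A(-5, 69)/(-9800) = (92/3 - ⅓*(-5)*69)/(-9800) = (92/3 + 115)*(-1/9800) = (437/3)*(-1/9800) = -437/29400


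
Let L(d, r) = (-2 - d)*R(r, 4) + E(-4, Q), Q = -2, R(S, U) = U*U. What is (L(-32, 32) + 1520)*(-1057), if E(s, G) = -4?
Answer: -2109772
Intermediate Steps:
R(S, U) = U²
L(d, r) = -36 - 16*d (L(d, r) = (-2 - d)*4² - 4 = (-2 - d)*16 - 4 = (-32 - 16*d) - 4 = -36 - 16*d)
(L(-32, 32) + 1520)*(-1057) = ((-36 - 16*(-32)) + 1520)*(-1057) = ((-36 + 512) + 1520)*(-1057) = (476 + 1520)*(-1057) = 1996*(-1057) = -2109772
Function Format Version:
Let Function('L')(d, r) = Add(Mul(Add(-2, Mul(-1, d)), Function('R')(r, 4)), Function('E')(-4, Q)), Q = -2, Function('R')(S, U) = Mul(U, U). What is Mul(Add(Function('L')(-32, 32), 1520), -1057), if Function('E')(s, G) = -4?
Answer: -2109772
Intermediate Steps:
Function('R')(S, U) = Pow(U, 2)
Function('L')(d, r) = Add(-36, Mul(-16, d)) (Function('L')(d, r) = Add(Mul(Add(-2, Mul(-1, d)), Pow(4, 2)), -4) = Add(Mul(Add(-2, Mul(-1, d)), 16), -4) = Add(Add(-32, Mul(-16, d)), -4) = Add(-36, Mul(-16, d)))
Mul(Add(Function('L')(-32, 32), 1520), -1057) = Mul(Add(Add(-36, Mul(-16, -32)), 1520), -1057) = Mul(Add(Add(-36, 512), 1520), -1057) = Mul(Add(476, 1520), -1057) = Mul(1996, -1057) = -2109772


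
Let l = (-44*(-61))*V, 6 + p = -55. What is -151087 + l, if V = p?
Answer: -314811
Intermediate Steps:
p = -61 (p = -6 - 55 = -61)
V = -61
l = -163724 (l = -44*(-61)*(-61) = 2684*(-61) = -163724)
-151087 + l = -151087 - 163724 = -314811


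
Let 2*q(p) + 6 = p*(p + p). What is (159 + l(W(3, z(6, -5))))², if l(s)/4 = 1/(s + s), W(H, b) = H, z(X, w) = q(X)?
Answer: 229441/9 ≈ 25493.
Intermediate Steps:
q(p) = -3 + p² (q(p) = -3 + (p*(p + p))/2 = -3 + (p*(2*p))/2 = -3 + (2*p²)/2 = -3 + p²)
z(X, w) = -3 + X²
l(s) = 2/s (l(s) = 4/(s + s) = 4/((2*s)) = 4*(1/(2*s)) = 2/s)
(159 + l(W(3, z(6, -5))))² = (159 + 2/3)² = (159 + 2*(⅓))² = (159 + ⅔)² = (479/3)² = 229441/9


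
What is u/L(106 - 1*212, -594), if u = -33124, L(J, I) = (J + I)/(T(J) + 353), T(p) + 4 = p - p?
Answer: 412867/25 ≈ 16515.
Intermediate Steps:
T(p) = -4 (T(p) = -4 + (p - p) = -4 + 0 = -4)
L(J, I) = I/349 + J/349 (L(J, I) = (J + I)/(-4 + 353) = (I + J)/349 = (I + J)*(1/349) = I/349 + J/349)
u/L(106 - 1*212, -594) = -33124/((1/349)*(-594) + (106 - 1*212)/349) = -33124/(-594/349 + (106 - 212)/349) = -33124/(-594/349 + (1/349)*(-106)) = -33124/(-594/349 - 106/349) = -33124/(-700/349) = -33124*(-349/700) = 412867/25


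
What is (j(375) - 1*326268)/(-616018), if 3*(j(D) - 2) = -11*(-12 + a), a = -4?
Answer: 489311/924027 ≈ 0.52954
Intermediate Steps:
j(D) = 182/3 (j(D) = 2 + (-11*(-12 - 4))/3 = 2 + (-11*(-16))/3 = 2 + (⅓)*176 = 2 + 176/3 = 182/3)
(j(375) - 1*326268)/(-616018) = (182/3 - 1*326268)/(-616018) = (182/3 - 326268)*(-1/616018) = -978622/3*(-1/616018) = 489311/924027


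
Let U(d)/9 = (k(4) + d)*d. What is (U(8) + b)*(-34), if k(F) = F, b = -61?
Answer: -27302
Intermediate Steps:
U(d) = 9*d*(4 + d) (U(d) = 9*((4 + d)*d) = 9*(d*(4 + d)) = 9*d*(4 + d))
(U(8) + b)*(-34) = (9*8*(4 + 8) - 61)*(-34) = (9*8*12 - 61)*(-34) = (864 - 61)*(-34) = 803*(-34) = -27302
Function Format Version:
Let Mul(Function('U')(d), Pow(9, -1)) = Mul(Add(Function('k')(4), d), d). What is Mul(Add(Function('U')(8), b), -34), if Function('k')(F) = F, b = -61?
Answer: -27302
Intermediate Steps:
Function('U')(d) = Mul(9, d, Add(4, d)) (Function('U')(d) = Mul(9, Mul(Add(4, d), d)) = Mul(9, Mul(d, Add(4, d))) = Mul(9, d, Add(4, d)))
Mul(Add(Function('U')(8), b), -34) = Mul(Add(Mul(9, 8, Add(4, 8)), -61), -34) = Mul(Add(Mul(9, 8, 12), -61), -34) = Mul(Add(864, -61), -34) = Mul(803, -34) = -27302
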